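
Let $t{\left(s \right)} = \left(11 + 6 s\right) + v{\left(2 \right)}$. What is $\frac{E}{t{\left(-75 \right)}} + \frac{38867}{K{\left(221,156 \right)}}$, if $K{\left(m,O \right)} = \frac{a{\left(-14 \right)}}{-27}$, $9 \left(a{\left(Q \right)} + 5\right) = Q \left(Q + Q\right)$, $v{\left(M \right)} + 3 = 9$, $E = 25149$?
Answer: $- \frac{4098273576}{150251} \approx -27276.0$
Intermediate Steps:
$v{\left(M \right)} = 6$ ($v{\left(M \right)} = -3 + 9 = 6$)
$a{\left(Q \right)} = -5 + \frac{2 Q^{2}}{9}$ ($a{\left(Q \right)} = -5 + \frac{Q \left(Q + Q\right)}{9} = -5 + \frac{Q 2 Q}{9} = -5 + \frac{2 Q^{2}}{9}$)
$t{\left(s \right)} = 17 + 6 s$ ($t{\left(s \right)} = \left(11 + 6 s\right) + 6 = 17 + 6 s$)
$K{\left(m,O \right)} = - \frac{347}{243}$ ($K{\left(m,O \right)} = \frac{-5 + \frac{2 \left(-14\right)^{2}}{9}}{-27} = \left(-5 + \frac{2}{9} \cdot 196\right) \left(- \frac{1}{27}\right) = \left(-5 + \frac{392}{9}\right) \left(- \frac{1}{27}\right) = \frac{347}{9} \left(- \frac{1}{27}\right) = - \frac{347}{243}$)
$\frac{E}{t{\left(-75 \right)}} + \frac{38867}{K{\left(221,156 \right)}} = \frac{25149}{17 + 6 \left(-75\right)} + \frac{38867}{- \frac{347}{243}} = \frac{25149}{17 - 450} + 38867 \left(- \frac{243}{347}\right) = \frac{25149}{-433} - \frac{9444681}{347} = 25149 \left(- \frac{1}{433}\right) - \frac{9444681}{347} = - \frac{25149}{433} - \frac{9444681}{347} = - \frac{4098273576}{150251}$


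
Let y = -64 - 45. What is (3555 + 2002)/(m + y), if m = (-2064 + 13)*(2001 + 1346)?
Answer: -5557/6864806 ≈ -0.00080949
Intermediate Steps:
y = -109
m = -6864697 (m = -2051*3347 = -6864697)
(3555 + 2002)/(m + y) = (3555 + 2002)/(-6864697 - 109) = 5557/(-6864806) = 5557*(-1/6864806) = -5557/6864806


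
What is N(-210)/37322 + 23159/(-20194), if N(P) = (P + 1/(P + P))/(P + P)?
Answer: -76233914898103/66474617277600 ≈ -1.1468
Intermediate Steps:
N(P) = (P + 1/(2*P))/(2*P) (N(P) = (P + 1/(2*P))/((2*P)) = (P + 1/(2*P))*(1/(2*P)) = (P + 1/(2*P))/(2*P))
N(-210)/37322 + 23159/(-20194) = (1/2 + (1/4)/(-210)**2)/37322 + 23159/(-20194) = (1/2 + (1/4)*(1/44100))*(1/37322) + 23159*(-1/20194) = (1/2 + 1/176400)*(1/37322) - 23159/20194 = (88201/176400)*(1/37322) - 23159/20194 = 88201/6583600800 - 23159/20194 = -76233914898103/66474617277600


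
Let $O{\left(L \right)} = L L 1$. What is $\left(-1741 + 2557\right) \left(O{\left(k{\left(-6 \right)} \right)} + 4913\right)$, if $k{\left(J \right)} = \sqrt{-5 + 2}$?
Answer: $4006560$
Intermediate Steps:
$k{\left(J \right)} = i \sqrt{3}$ ($k{\left(J \right)} = \sqrt{-3} = i \sqrt{3}$)
$O{\left(L \right)} = L^{2}$ ($O{\left(L \right)} = L^{2} \cdot 1 = L^{2}$)
$\left(-1741 + 2557\right) \left(O{\left(k{\left(-6 \right)} \right)} + 4913\right) = \left(-1741 + 2557\right) \left(\left(i \sqrt{3}\right)^{2} + 4913\right) = 816 \left(-3 + 4913\right) = 816 \cdot 4910 = 4006560$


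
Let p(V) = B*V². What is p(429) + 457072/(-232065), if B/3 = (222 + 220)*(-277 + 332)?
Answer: 3114801986861378/232065 ≈ 1.3422e+10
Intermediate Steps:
B = 72930 (B = 3*((222 + 220)*(-277 + 332)) = 3*(442*55) = 3*24310 = 72930)
p(V) = 72930*V²
p(429) + 457072/(-232065) = 72930*429² + 457072/(-232065) = 72930*184041 + 457072*(-1/232065) = 13422110130 - 457072/232065 = 3114801986861378/232065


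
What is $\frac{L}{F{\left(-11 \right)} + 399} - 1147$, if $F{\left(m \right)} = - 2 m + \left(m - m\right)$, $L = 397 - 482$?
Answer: $- \frac{482972}{421} \approx -1147.2$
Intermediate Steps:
$L = -85$
$F{\left(m \right)} = - 2 m$ ($F{\left(m \right)} = - 2 m + 0 = - 2 m$)
$\frac{L}{F{\left(-11 \right)} + 399} - 1147 = \frac{1}{\left(-2\right) \left(-11\right) + 399} \left(-85\right) - 1147 = \frac{1}{22 + 399} \left(-85\right) - 1147 = \frac{1}{421} \left(-85\right) - 1147 = - \frac{85}{421} - 1147 = - \frac{482972}{421}$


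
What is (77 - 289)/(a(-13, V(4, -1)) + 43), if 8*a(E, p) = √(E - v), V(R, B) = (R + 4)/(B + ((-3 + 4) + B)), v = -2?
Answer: -583424/118347 + 1696*I*√11/118347 ≈ -4.9298 + 0.04753*I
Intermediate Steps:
V(R, B) = (4 + R)/(1 + 2*B) (V(R, B) = (4 + R)/(B + (1 + B)) = (4 + R)/(1 + 2*B))
a(E, p) = √(2 + E)/8 (a(E, p) = √(E - 1*(-2))/8 = √(E + 2)/8 = √(2 + E)/8)
(77 - 289)/(a(-13, V(4, -1)) + 43) = (77 - 289)/(√(2 - 13)/8 + 43) = -212/(√(-11)/8 + 43) = -212/((I*√11)/8 + 43) = -212/(I*√11/8 + 43) = -212/(43 + I*√11/8)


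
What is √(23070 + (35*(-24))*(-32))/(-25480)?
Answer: -3*√222/5096 ≈ -0.0087714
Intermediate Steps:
√(23070 + (35*(-24))*(-32))/(-25480) = √(23070 - 840*(-32))*(-1/25480) = √(23070 + 26880)*(-1/25480) = √49950*(-1/25480) = (15*√222)*(-1/25480) = -3*√222/5096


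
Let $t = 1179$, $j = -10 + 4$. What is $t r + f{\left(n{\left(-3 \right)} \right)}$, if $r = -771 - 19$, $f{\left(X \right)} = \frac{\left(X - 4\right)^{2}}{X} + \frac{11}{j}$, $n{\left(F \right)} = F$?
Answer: $- \frac{5588569}{6} \approx -9.3143 \cdot 10^{5}$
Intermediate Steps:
$j = -6$
$f{\left(X \right)} = - \frac{11}{6} + \frac{\left(-4 + X\right)^{2}}{X}$ ($f{\left(X \right)} = \frac{\left(X - 4\right)^{2}}{X} + \frac{11}{-6} = \frac{\left(-4 + X\right)^{2}}{X} + 11 \left(- \frac{1}{6}\right) = \frac{\left(-4 + X\right)^{2}}{X} - \frac{11}{6} = - \frac{11}{6} + \frac{\left(-4 + X\right)^{2}}{X}$)
$r = -790$ ($r = -771 - 19 = -790$)
$t r + f{\left(n{\left(-3 \right)} \right)} = 1179 \left(-790\right) + \left(- \frac{11}{6} + \frac{\left(-4 - 3\right)^{2}}{-3}\right) = -931410 - \left(\frac{11}{6} + \frac{\left(-7\right)^{2}}{3}\right) = -931410 - \frac{109}{6} = - \frac{5588569}{6}$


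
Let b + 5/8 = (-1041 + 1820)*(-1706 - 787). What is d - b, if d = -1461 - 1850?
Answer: 15509893/8 ≈ 1.9387e+6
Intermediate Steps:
b = -15536381/8 (b = -5/8 + (-1041 + 1820)*(-1706 - 787) = -5/8 + 779*(-2493) = -5/8 - 1942047 = -15536381/8 ≈ -1.9420e+6)
d = -3311
d - b = -3311 - 1*(-15536381/8) = -3311 + 15536381/8 = 15509893/8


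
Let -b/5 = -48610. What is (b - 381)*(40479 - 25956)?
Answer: 3524281887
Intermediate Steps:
b = 243050 (b = -5*(-48610) = 243050)
(b - 381)*(40479 - 25956) = (243050 - 381)*(40479 - 25956) = 242669*14523 = 3524281887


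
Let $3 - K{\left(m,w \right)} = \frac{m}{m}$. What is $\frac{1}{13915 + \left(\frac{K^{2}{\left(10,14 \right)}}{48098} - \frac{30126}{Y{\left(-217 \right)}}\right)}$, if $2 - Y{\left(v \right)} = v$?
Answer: $\frac{1755577}{24187354043} \approx 7.2582 \cdot 10^{-5}$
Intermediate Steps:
$K{\left(m,w \right)} = 2$ ($K{\left(m,w \right)} = 3 - \frac{m}{m} = 3 - 1 = 2$)
$Y{\left(v \right)} = 2 - v$
$\frac{1}{13915 + \left(\frac{K^{2}{\left(10,14 \right)}}{48098} - \frac{30126}{Y{\left(-217 \right)}}\right)} = \frac{1}{13915 + \left(\frac{2^{2}}{48098} - \frac{30126}{2 - -217}\right)} = \frac{1}{13915 + \left(4 \cdot \frac{1}{48098} - \frac{30126}{2 + 217}\right)} = \frac{1}{13915 + \left(\frac{2}{24049} - \frac{30126}{219}\right)} = \frac{1}{13915 + \left(\frac{2}{24049} - \frac{10042}{73}\right)} = \frac{1}{13915 - \frac{241499912}{1755577}} = \frac{1}{\frac{24187354043}{1755577}} = \frac{1755577}{24187354043}$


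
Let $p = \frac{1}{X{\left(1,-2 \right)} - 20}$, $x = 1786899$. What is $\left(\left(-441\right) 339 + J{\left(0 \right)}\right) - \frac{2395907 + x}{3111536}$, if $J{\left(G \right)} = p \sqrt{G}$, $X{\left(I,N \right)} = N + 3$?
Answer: $- \frac{232587851635}{1555768} \approx -1.495 \cdot 10^{5}$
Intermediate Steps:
$X{\left(I,N \right)} = 3 + N$
$p = - \frac{1}{19}$ ($p = \frac{1}{\left(3 - 2\right) - 20} = \frac{1}{1 - 20} = \frac{1}{-19} = - \frac{1}{19} \approx -0.052632$)
$J{\left(G \right)} = - \frac{\sqrt{G}}{19}$
$\left(\left(-441\right) 339 + J{\left(0 \right)}\right) - \frac{2395907 + x}{3111536} = \left(\left(-441\right) 339 - \frac{\sqrt{0}}{19}\right) - \frac{2395907 + 1786899}{3111536} = \left(-149499 - 0\right) - 4182806 \cdot \frac{1}{3111536} = \left(-149499 + 0\right) - \frac{2091403}{1555768} = -149499 - \frac{2091403}{1555768} = - \frac{232587851635}{1555768}$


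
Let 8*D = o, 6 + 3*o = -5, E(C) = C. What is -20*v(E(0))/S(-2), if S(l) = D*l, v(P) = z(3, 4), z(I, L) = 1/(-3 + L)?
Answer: -240/11 ≈ -21.818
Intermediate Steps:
v(P) = 1 (v(P) = 1/(-3 + 4) = 1/1 = 1)
o = -11/3 (o = -2 + (⅓)*(-5) = -2 - 5/3 = -11/3 ≈ -3.6667)
D = -11/24 (D = (⅛)*(-11/3) = -11/24 ≈ -0.45833)
S(l) = -11*l/24
-20*v(E(0))/S(-2) = -20/((-11/24*(-2))) = -20/11/12 = -20*12/11 = -240/11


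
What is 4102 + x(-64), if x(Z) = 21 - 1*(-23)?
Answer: 4146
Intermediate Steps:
x(Z) = 44 (x(Z) = 21 + 23 = 44)
4102 + x(-64) = 4102 + 44 = 4146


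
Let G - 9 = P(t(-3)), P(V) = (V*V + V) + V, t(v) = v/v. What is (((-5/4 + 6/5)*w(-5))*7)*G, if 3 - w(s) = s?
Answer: -168/5 ≈ -33.600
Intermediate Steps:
w(s) = 3 - s
t(v) = 1
P(V) = V² + 2*V (P(V) = (V² + V) + V = (V + V²) + V = V² + 2*V)
G = 12 (G = 9 + 1*(2 + 1) = 9 + 1*3 = 9 + 3 = 12)
(((-5/4 + 6/5)*w(-5))*7)*G = (((-5/4 + 6/5)*(3 - 1*(-5)))*7)*12 = (((-5*¼ + 6*(⅕))*(3 + 5))*7)*12 = (((-5/4 + 6/5)*8)*7)*12 = (-1/20*8*7)*12 = -⅖*7*12 = -14/5*12 = -168/5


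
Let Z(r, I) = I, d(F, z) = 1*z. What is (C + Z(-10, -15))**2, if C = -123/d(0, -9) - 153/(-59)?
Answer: 49729/31329 ≈ 1.5873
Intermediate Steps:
d(F, z) = z
C = 2878/177 (C = -123/(-9) - 153/(-59) = -123*(-1/9) - 153*(-1/59) = 41/3 + 153/59 = 2878/177 ≈ 16.260)
(C + Z(-10, -15))**2 = (2878/177 - 15)**2 = (223/177)**2 = 49729/31329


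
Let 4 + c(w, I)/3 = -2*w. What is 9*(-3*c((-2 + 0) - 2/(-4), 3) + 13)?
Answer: 198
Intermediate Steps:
c(w, I) = -12 - 6*w (c(w, I) = -12 + 3*(-2*w) = -12 - 6*w)
9*(-3*c((-2 + 0) - 2/(-4), 3) + 13) = 9*(-3*(-12 - 6*((-2 + 0) - 2/(-4))) + 13) = 9*(-3*(-12 - 6*(-2 - 2*(-¼))) + 13) = 9*(-3*(-12 - 6*(-2 + ½)) + 13) = 9*(-3*(-12 - 6*(-3/2)) + 13) = 9*(-3*(-12 + 9) + 13) = 9*(-3*(-3) + 13) = 9*(9 + 13) = 9*22 = 198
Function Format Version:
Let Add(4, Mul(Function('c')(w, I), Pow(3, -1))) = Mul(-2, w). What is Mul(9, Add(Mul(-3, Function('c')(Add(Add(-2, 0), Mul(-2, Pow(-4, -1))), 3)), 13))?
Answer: 198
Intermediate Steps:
Function('c')(w, I) = Add(-12, Mul(-6, w)) (Function('c')(w, I) = Add(-12, Mul(3, Mul(-2, w))) = Add(-12, Mul(-6, w)))
Mul(9, Add(Mul(-3, Function('c')(Add(Add(-2, 0), Mul(-2, Pow(-4, -1))), 3)), 13)) = Mul(9, Add(Mul(-3, Add(-12, Mul(-6, Add(Add(-2, 0), Mul(-2, Pow(-4, -1)))))), 13)) = Mul(9, Add(Mul(-3, Add(-12, Mul(-6, Add(-2, Mul(-2, Rational(-1, 4)))))), 13)) = Mul(9, Add(Mul(-3, Add(-12, Mul(-6, Add(-2, Rational(1, 2))))), 13)) = Mul(9, Add(Mul(-3, Add(-12, Mul(-6, Rational(-3, 2)))), 13)) = Mul(9, Add(Mul(-3, Add(-12, 9)), 13)) = Mul(9, Add(Mul(-3, -3), 13)) = Mul(9, Add(9, 13)) = Mul(9, 22) = 198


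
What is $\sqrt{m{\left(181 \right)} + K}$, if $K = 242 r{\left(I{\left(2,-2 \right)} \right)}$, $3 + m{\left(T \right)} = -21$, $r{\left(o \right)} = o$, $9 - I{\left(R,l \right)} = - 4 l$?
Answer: $\sqrt{218} \approx 14.765$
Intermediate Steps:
$I{\left(R,l \right)} = 9 + 4 l$ ($I{\left(R,l \right)} = 9 - - 4 l = 9 + 4 l$)
$m{\left(T \right)} = -24$ ($m{\left(T \right)} = -3 - 21 = -24$)
$K = 242$ ($K = 242 \left(9 + 4 \left(-2\right)\right) = 242 \left(9 - 8\right) = 242 \cdot 1 = 242$)
$\sqrt{m{\left(181 \right)} + K} = \sqrt{-24 + 242} = \sqrt{218}$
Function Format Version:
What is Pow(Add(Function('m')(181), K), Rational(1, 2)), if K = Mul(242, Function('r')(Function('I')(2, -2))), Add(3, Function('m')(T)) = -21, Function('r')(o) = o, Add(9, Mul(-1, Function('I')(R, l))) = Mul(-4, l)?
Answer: Pow(218, Rational(1, 2)) ≈ 14.765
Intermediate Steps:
Function('I')(R, l) = Add(9, Mul(4, l)) (Function('I')(R, l) = Add(9, Mul(-1, Mul(-4, l))) = Add(9, Mul(4, l)))
Function('m')(T) = -24 (Function('m')(T) = Add(-3, -21) = -24)
K = 242 (K = Mul(242, Add(9, Mul(4, -2))) = Mul(242, Add(9, -8)) = Mul(242, 1) = 242)
Pow(Add(Function('m')(181), K), Rational(1, 2)) = Pow(Add(-24, 242), Rational(1, 2)) = Pow(218, Rational(1, 2))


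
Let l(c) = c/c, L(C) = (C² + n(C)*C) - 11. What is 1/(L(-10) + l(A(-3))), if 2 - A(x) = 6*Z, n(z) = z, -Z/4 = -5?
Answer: 1/190 ≈ 0.0052632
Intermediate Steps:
Z = 20 (Z = -4*(-5) = 20)
A(x) = -118 (A(x) = 2 - 6*20 = 2 - 1*120 = 2 - 120 = -118)
L(C) = -11 + 2*C² (L(C) = (C² + C*C) - 11 = (C² + C²) - 11 = 2*C² - 11 = -11 + 2*C²)
l(c) = 1
1/(L(-10) + l(A(-3))) = 1/((-11 + 2*(-10)²) + 1) = 1/((-11 + 2*100) + 1) = 1/((-11 + 200) + 1) = 1/(189 + 1) = 1/190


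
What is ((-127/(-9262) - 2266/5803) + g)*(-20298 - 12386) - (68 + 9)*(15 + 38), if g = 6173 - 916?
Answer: -4617210968459055/26873693 ≈ -1.7181e+8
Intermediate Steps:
g = 5257
((-127/(-9262) - 2266/5803) + g)*(-20298 - 12386) - (68 + 9)*(15 + 38) = ((-127/(-9262) - 2266/5803) + 5257)*(-20298 - 12386) - (68 + 9)*(15 + 38) = ((-127*(-1/9262) - 2266*1/5803) + 5257)*(-32684) - 77*53 = ((127/9262 - 2266/5803) + 5257)*(-32684) - 1*4081 = (-20250711/53747386 + 5257)*(-32684) - 4081 = (282529757491/53747386)*(-32684) - 4081 = -4617101296917922/26873693 - 4081 = -4617210968459055/26873693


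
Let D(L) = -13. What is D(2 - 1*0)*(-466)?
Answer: 6058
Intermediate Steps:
D(2 - 1*0)*(-466) = -13*(-466) = 6058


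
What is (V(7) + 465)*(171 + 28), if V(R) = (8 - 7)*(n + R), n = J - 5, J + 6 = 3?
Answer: 92336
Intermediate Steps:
J = -3 (J = -6 + 3 = -3)
n = -8 (n = -3 - 5 = -8)
V(R) = -8 + R (V(R) = (8 - 7)*(-8 + R) = 1*(-8 + R) = -8 + R)
(V(7) + 465)*(171 + 28) = ((-8 + 7) + 465)*(171 + 28) = (-1 + 465)*199 = 464*199 = 92336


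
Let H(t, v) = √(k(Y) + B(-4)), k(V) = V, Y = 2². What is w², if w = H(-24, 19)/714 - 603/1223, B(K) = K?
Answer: 363609/1495729 ≈ 0.24310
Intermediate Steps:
Y = 4
H(t, v) = 0 (H(t, v) = √(4 - 4) = √0 = 0)
w = -603/1223 (w = 0/714 - 603/1223 = 0*(1/714) - 603*1/1223 = 0 - 603/1223 = -603/1223 ≈ -0.49305)
w² = (-603/1223)² = 363609/1495729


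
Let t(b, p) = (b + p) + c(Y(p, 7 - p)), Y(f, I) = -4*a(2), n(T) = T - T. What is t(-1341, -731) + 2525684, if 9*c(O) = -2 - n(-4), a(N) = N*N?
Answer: 22712506/9 ≈ 2.5236e+6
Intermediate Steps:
a(N) = N²
n(T) = 0
Y(f, I) = -16 (Y(f, I) = -4*2² = -4*4 = -16)
c(O) = -2/9 (c(O) = (-2 - 1*0)/9 = (-2 + 0)/9 = (⅑)*(-2) = -2/9)
t(b, p) = -2/9 + b + p (t(b, p) = (b + p) - 2/9 = -2/9 + b + p)
t(-1341, -731) + 2525684 = (-2/9 - 1341 - 731) + 2525684 = -18650/9 + 2525684 = 22712506/9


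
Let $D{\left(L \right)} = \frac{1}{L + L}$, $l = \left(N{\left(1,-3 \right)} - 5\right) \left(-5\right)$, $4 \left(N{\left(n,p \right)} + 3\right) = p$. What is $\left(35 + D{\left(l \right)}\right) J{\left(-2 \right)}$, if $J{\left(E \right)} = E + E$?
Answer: $- \frac{24508}{175} \approx -140.05$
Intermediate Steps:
$N{\left(n,p \right)} = -3 + \frac{p}{4}$
$J{\left(E \right)} = 2 E$
$l = \frac{175}{4}$ ($l = \left(\left(-3 + \frac{1}{4} \left(-3\right)\right) - 5\right) \left(-5\right) = \left(\left(-3 - \frac{3}{4}\right) - 5\right) \left(-5\right) = \left(- \frac{15}{4} - 5\right) \left(-5\right) = \left(- \frac{35}{4}\right) \left(-5\right) = \frac{175}{4} \approx 43.75$)
$D{\left(L \right)} = \frac{1}{2 L}$
$\left(35 + D{\left(l \right)}\right) J{\left(-2 \right)} = \left(35 + \frac{1}{2 \cdot \frac{175}{4}}\right) 2 \left(-2\right) = \left(35 + \frac{1}{2} \cdot \frac{4}{175}\right) \left(-4\right) = \left(35 + \frac{2}{175}\right) \left(-4\right) = \frac{6127}{175} \left(-4\right) = - \frac{24508}{175}$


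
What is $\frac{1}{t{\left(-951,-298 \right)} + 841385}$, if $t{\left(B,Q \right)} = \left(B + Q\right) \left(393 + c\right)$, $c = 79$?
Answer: $\frac{1}{251857} \approx 3.9705 \cdot 10^{-6}$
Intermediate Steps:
$t{\left(B,Q \right)} = 472 B + 472 Q$ ($t{\left(B,Q \right)} = \left(B + Q\right) \left(393 + 79\right) = \left(B + Q\right) 472 = 472 B + 472 Q$)
$\frac{1}{t{\left(-951,-298 \right)} + 841385} = \frac{1}{\left(472 \left(-951\right) + 472 \left(-298\right)\right) + 841385} = \frac{1}{\left(-448872 - 140656\right) + 841385} = \frac{1}{-589528 + 841385} = \frac{1}{251857}$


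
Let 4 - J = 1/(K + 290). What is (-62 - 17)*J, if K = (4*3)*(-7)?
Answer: -65017/206 ≈ -315.62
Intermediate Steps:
K = -84 (K = 12*(-7) = -84)
J = 823/206 (J = 4 - 1/(-84 + 290) = 4 - 1/206 = 823/206 ≈ 3.9951)
(-62 - 17)*J = (-62 - 17)*(823/206) = -79*823/206 = -65017/206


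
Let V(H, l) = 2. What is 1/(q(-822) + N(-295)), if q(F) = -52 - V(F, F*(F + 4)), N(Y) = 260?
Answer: 1/206 ≈ 0.0048544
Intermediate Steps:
q(F) = -54 (q(F) = -52 - 1*2 = -52 - 2 = -54)
1/(q(-822) + N(-295)) = 1/(-54 + 260) = 1/206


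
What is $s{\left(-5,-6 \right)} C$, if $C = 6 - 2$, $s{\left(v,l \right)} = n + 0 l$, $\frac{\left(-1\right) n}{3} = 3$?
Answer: $-36$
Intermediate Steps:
$n = -9$ ($n = \left(-3\right) 3 = -9$)
$s{\left(v,l \right)} = -9$ ($s{\left(v,l \right)} = -9 + 0 l = -9 + 0 = -9$)
$C = 4$
$s{\left(-5,-6 \right)} C = \left(-9\right) 4 = -36$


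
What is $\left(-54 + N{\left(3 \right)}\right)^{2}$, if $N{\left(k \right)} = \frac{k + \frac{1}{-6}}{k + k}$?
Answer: $\frac{3713329}{1296} \approx 2865.2$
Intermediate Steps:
$N{\left(k \right)} = \frac{- \frac{1}{6} + k}{2 k}$ ($N{\left(k \right)} = \frac{k - \frac{1}{6}}{2 k} = \left(- \frac{1}{6} + k\right) \frac{1}{2 k} = \frac{- \frac{1}{6} + k}{2 k}$)
$\left(-54 + N{\left(3 \right)}\right)^{2} = \left(-54 + \frac{-1 + 6 \cdot 3}{12 \cdot 3}\right)^{2} = \left(-54 + \frac{1}{12} \cdot \frac{1}{3} \left(-1 + 18\right)\right)^{2} = \left(-54 + \frac{1}{12} \cdot \frac{1}{3} \cdot 17\right)^{2} = \left(-54 + \frac{17}{36}\right)^{2} = \left(- \frac{1927}{36}\right)^{2} = \frac{3713329}{1296}$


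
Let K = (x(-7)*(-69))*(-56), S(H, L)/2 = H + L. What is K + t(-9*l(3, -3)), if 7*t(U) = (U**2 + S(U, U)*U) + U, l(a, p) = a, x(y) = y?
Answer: -185718/7 ≈ -26531.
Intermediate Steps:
S(H, L) = 2*H + 2*L (S(H, L) = 2*(H + L) = 2*H + 2*L)
t(U) = U/7 + 5*U**2/7 (t(U) = ((U**2 + (2*U + 2*U)*U) + U)/7 = ((U**2 + (4*U)*U) + U)/7 = ((U**2 + 4*U**2) + U)/7 = (5*U**2 + U)/7 = (U + 5*U**2)/7 = U/7 + 5*U**2/7)
K = -27048 (K = -7*(-69)*(-56) = 483*(-56) = -27048)
K + t(-9*l(3, -3)) = -27048 + (-9*3)*(1 + 5*(-9*3))/7 = -27048 + (1/7)*(-27)*(1 + 5*(-27)) = -27048 + (1/7)*(-27)*(1 - 135) = -27048 + (1/7)*(-27)*(-134) = -27048 + 3618/7 = -185718/7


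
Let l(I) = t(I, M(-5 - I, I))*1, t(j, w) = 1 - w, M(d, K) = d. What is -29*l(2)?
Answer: -232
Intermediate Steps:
l(I) = 6 + I (l(I) = (1 - (-5 - I))*1 = (1 + (5 + I))*1 = (6 + I)*1 = 6 + I)
-29*l(2) = -29*(6 + 2) = -29*8 = -232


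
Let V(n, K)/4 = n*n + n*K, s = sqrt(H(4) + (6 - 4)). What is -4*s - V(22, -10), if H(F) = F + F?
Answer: -1056 - 4*sqrt(10) ≈ -1068.6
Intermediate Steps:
H(F) = 2*F
s = sqrt(10) (s = sqrt(2*4 + (6 - 4)) = sqrt(8 + 2) = sqrt(10) ≈ 3.1623)
V(n, K) = 4*n**2 + 4*K*n (V(n, K) = 4*(n*n + n*K) = 4*(n**2 + K*n) = 4*n**2 + 4*K*n)
-4*s - V(22, -10) = -4*sqrt(10) - 4*22*(-10 + 22) = -4*sqrt(10) - 4*22*12 = -4*sqrt(10) - 1*1056 = -4*sqrt(10) - 1056 = -1056 - 4*sqrt(10)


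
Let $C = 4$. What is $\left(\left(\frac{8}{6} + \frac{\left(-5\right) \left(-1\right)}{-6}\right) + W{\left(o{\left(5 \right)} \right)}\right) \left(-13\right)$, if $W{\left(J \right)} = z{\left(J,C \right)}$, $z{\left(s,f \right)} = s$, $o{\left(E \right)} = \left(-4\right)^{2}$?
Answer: $- \frac{429}{2} \approx -214.5$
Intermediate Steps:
$o{\left(E \right)} = 16$
$W{\left(J \right)} = J$
$\left(\left(\frac{8}{6} + \frac{\left(-5\right) \left(-1\right)}{-6}\right) + W{\left(o{\left(5 \right)} \right)}\right) \left(-13\right) = \left(\left(\frac{8}{6} + \frac{\left(-5\right) \left(-1\right)}{-6}\right) + 16\right) \left(-13\right) = \left(\left(8 \cdot \frac{1}{6} + 5 \left(- \frac{1}{6}\right)\right) + 16\right) \left(-13\right) = \left(\left(\frac{4}{3} - \frac{5}{6}\right) + 16\right) \left(-13\right) = \left(\frac{1}{2} + 16\right) \left(-13\right) = \frac{33}{2} \left(-13\right) = - \frac{429}{2}$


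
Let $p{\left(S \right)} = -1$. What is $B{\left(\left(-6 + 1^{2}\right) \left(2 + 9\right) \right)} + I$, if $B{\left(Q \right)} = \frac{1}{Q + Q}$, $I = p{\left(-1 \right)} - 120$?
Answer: $- \frac{13311}{110} \approx -121.01$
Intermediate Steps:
$I = -121$ ($I = -1 - 120 = -121$)
$B{\left(Q \right)} = \frac{1}{2 Q}$
$B{\left(\left(-6 + 1^{2}\right) \left(2 + 9\right) \right)} + I = \frac{1}{2 \left(-6 + 1^{2}\right) \left(2 + 9\right)} - 121 = \frac{1}{2 \left(-6 + 1\right) 11} - 121 = \frac{1}{2 \left(\left(-5\right) 11\right)} - 121 = \frac{1}{2 \left(-55\right)} - 121 = \frac{1}{2} \left(- \frac{1}{55}\right) - 121 = - \frac{1}{110} - 121 = - \frac{13311}{110}$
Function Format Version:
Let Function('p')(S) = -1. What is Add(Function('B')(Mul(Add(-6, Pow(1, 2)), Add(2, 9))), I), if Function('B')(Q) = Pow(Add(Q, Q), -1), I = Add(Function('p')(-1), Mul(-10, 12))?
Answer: Rational(-13311, 110) ≈ -121.01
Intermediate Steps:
I = -121 (I = Add(-1, Mul(-10, 12)) = Add(-1, -120) = -121)
Function('B')(Q) = Mul(Rational(1, 2), Pow(Q, -1)) (Function('B')(Q) = Pow(Mul(2, Q), -1) = Mul(Rational(1, 2), Pow(Q, -1)))
Add(Function('B')(Mul(Add(-6, Pow(1, 2)), Add(2, 9))), I) = Add(Mul(Rational(1, 2), Pow(Mul(Add(-6, Pow(1, 2)), Add(2, 9)), -1)), -121) = Add(Mul(Rational(1, 2), Pow(Mul(Add(-6, 1), 11), -1)), -121) = Add(Mul(Rational(1, 2), Pow(Mul(-5, 11), -1)), -121) = Add(Mul(Rational(1, 2), Pow(-55, -1)), -121) = Add(Mul(Rational(1, 2), Rational(-1, 55)), -121) = Add(Rational(-1, 110), -121) = Rational(-13311, 110)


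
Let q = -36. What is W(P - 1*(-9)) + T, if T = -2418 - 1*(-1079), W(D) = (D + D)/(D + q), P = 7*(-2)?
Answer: -54889/41 ≈ -1338.8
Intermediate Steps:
P = -14
W(D) = 2*D/(-36 + D) (W(D) = (D + D)/(D - 36) = (2*D)/(-36 + D) = 2*D/(-36 + D))
T = -1339 (T = -2418 + 1079 = -1339)
W(P - 1*(-9)) + T = 2*(-14 - 1*(-9))/(-36 + (-14 - 1*(-9))) - 1339 = 2*(-14 + 9)/(-36 + (-14 + 9)) - 1339 = 2*(-5)/(-36 - 5) - 1339 = 2*(-5)/(-41) - 1339 = 2*(-5)*(-1/41) - 1339 = 10/41 - 1339 = -54889/41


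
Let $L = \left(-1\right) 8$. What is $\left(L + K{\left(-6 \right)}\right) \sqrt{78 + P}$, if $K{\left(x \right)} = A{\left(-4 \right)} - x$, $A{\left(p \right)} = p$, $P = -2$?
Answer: $- 12 \sqrt{19} \approx -52.307$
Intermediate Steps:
$L = -8$
$K{\left(x \right)} = -4 - x$
$\left(L + K{\left(-6 \right)}\right) \sqrt{78 + P} = \left(-8 - -2\right) \sqrt{78 - 2} = \left(-8 + \left(-4 + 6\right)\right) \sqrt{76} = \left(-8 + 2\right) 2 \sqrt{19} = - 6 \cdot 2 \sqrt{19} = - 12 \sqrt{19}$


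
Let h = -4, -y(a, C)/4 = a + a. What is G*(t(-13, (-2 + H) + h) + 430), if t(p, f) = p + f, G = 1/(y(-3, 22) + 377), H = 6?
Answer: 417/401 ≈ 1.0399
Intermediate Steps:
y(a, C) = -8*a (y(a, C) = -4*(a + a) = -8*a)
G = 1/401 (G = 1/(-8*(-3) + 377) = 1/(24 + 377) = 1/401 ≈ 0.0024938)
t(p, f) = f + p
G*(t(-13, (-2 + H) + h) + 430) = ((((-2 + 6) - 4) - 13) + 430)/401 = (((4 - 4) - 13) + 430)/401 = ((0 - 13) + 430)/401 = (-13 + 430)/401 = (1/401)*417 = 417/401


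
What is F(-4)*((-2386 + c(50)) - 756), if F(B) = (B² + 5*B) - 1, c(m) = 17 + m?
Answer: 15375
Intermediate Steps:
F(B) = -1 + B² + 5*B
F(-4)*((-2386 + c(50)) - 756) = (-1 + (-4)² + 5*(-4))*((-2386 + (17 + 50)) - 756) = (-1 + 16 - 20)*((-2386 + 67) - 756) = -5*(-2319 - 756) = -5*(-3075) = 15375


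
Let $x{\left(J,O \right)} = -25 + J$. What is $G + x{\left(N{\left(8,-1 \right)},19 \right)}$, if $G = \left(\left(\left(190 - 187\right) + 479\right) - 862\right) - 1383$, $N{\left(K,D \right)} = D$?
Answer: $-1789$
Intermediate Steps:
$G = -1763$ ($G = \left(\left(3 + 479\right) - 862\right) - 1383 = \left(482 - 862\right) - 1383 = -380 - 1383 = -1763$)
$G + x{\left(N{\left(8,-1 \right)},19 \right)} = -1763 - 26 = -1789$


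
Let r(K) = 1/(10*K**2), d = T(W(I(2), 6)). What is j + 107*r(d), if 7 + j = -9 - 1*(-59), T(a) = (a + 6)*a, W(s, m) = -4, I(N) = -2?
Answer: 27627/640 ≈ 43.167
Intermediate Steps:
T(a) = a*(6 + a) (T(a) = (6 + a)*a = a*(6 + a))
d = -8 (d = -4*(6 - 4) = -4*2 = -8)
j = 43 (j = -7 + (-9 - 1*(-59)) = -7 + (-9 + 59) = -7 + 50 = 43)
r(K) = 1/(10*K**2)
j + 107*r(d) = 43 + 107*((1/10)/(-8)**2) = 43 + 107*((1/10)*(1/64)) = 43 + 107*(1/640) = 43 + 107/640 = 27627/640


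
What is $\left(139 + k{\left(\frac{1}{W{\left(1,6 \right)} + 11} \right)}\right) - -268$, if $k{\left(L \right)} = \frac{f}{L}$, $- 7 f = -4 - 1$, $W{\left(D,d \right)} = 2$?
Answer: $\frac{2914}{7} \approx 416.29$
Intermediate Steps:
$f = \frac{5}{7}$ ($f = - \frac{-4 - 1}{7} = \left(- \frac{1}{7}\right) \left(-5\right) = \frac{5}{7} \approx 0.71429$)
$k{\left(L \right)} = \frac{5}{7 L}$
$\left(139 + k{\left(\frac{1}{W{\left(1,6 \right)} + 11} \right)}\right) - -268 = \left(139 + \frac{5}{7 \frac{1}{2 + 11}}\right) - -268 = \left(139 + \frac{5}{7 \cdot \frac{1}{13}}\right) + 268 = \left(139 + \frac{5 \frac{1}{\frac{1}{13}}}{7}\right) + 268 = \left(139 + \frac{5}{7} \cdot 13\right) + 268 = \left(139 + \frac{65}{7}\right) + 268 = \frac{1038}{7} + 268 = \frac{2914}{7}$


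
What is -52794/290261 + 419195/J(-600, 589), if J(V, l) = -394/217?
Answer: -26403704098051/114362834 ≈ -2.3088e+5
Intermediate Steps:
J(V, l) = -394/217 (J(V, l) = -394*1/217 = -394/217)
-52794/290261 + 419195/J(-600, 589) = -52794/290261 + 419195/(-394/217) = -52794*1/290261 + 419195*(-217/394) = -52794/290261 - 90965315/394 = -26403704098051/114362834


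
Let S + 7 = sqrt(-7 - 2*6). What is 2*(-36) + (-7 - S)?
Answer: -72 - I*sqrt(19) ≈ -72.0 - 4.3589*I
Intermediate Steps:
S = -7 + I*sqrt(19) (S = -7 + sqrt(-7 - 2*6) = -7 + sqrt(-7 - 12) = -7 + sqrt(-19) = -7 + I*sqrt(19) ≈ -7.0 + 4.3589*I)
2*(-36) + (-7 - S) = 2*(-36) + (-7 - (-7 + I*sqrt(19))) = -72 + (-7 + (7 - I*sqrt(19))) = -72 - I*sqrt(19)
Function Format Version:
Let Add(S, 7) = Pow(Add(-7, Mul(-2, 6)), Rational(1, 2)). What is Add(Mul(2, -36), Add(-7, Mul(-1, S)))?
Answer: Add(-72, Mul(-1, I, Pow(19, Rational(1, 2)))) ≈ Add(-72.000, Mul(-4.3589, I))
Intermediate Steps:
S = Add(-7, Mul(I, Pow(19, Rational(1, 2)))) (S = Add(-7, Pow(Add(-7, Mul(-2, 6)), Rational(1, 2))) = Add(-7, Pow(Add(-7, -12), Rational(1, 2))) = Add(-7, Pow(-19, Rational(1, 2))) = Add(-7, Mul(I, Pow(19, Rational(1, 2)))) ≈ Add(-7.0000, Mul(4.3589, I)))
Add(Mul(2, -36), Add(-7, Mul(-1, S))) = Add(Mul(2, -36), Add(-7, Mul(-1, Add(-7, Mul(I, Pow(19, Rational(1, 2))))))) = Add(-72, Add(-7, Add(7, Mul(-1, I, Pow(19, Rational(1, 2)))))) = Add(-72, Mul(-1, I, Pow(19, Rational(1, 2))))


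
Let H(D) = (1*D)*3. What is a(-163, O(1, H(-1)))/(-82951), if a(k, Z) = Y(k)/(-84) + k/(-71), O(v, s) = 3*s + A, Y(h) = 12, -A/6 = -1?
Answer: -1070/41226647 ≈ -2.5954e-5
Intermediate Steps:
A = 6 (A = -6*(-1) = 6)
H(D) = 3*D (H(D) = D*3 = 3*D)
O(v, s) = 6 + 3*s (O(v, s) = 3*s + 6 = 6 + 3*s)
a(k, Z) = -1/7 - k/71 (a(k, Z) = 12/(-84) + k/(-71) = 12*(-1/84) + k*(-1/71) = -1/7 - k/71)
a(-163, O(1, H(-1)))/(-82951) = (-1/7 - 1/71*(-163))/(-82951) = (-1/7 + 163/71)*(-1/82951) = (1070/497)*(-1/82951) = -1070/41226647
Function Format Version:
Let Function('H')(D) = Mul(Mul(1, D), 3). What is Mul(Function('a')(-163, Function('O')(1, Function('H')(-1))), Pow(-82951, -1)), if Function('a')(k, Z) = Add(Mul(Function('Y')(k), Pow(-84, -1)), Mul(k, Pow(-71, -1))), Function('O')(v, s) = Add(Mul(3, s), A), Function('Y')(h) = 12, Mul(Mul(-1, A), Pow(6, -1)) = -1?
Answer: Rational(-1070, 41226647) ≈ -2.5954e-5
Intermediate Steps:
A = 6 (A = Mul(-6, -1) = 6)
Function('H')(D) = Mul(3, D) (Function('H')(D) = Mul(D, 3) = Mul(3, D))
Function('O')(v, s) = Add(6, Mul(3, s)) (Function('O')(v, s) = Add(Mul(3, s), 6) = Add(6, Mul(3, s)))
Function('a')(k, Z) = Add(Rational(-1, 7), Mul(Rational(-1, 71), k)) (Function('a')(k, Z) = Add(Mul(12, Pow(-84, -1)), Mul(k, Pow(-71, -1))) = Add(Mul(12, Rational(-1, 84)), Mul(k, Rational(-1, 71))) = Add(Rational(-1, 7), Mul(Rational(-1, 71), k)))
Mul(Function('a')(-163, Function('O')(1, Function('H')(-1))), Pow(-82951, -1)) = Mul(Add(Rational(-1, 7), Mul(Rational(-1, 71), -163)), Pow(-82951, -1)) = Mul(Add(Rational(-1, 7), Rational(163, 71)), Rational(-1, 82951)) = Mul(Rational(1070, 497), Rational(-1, 82951)) = Rational(-1070, 41226647)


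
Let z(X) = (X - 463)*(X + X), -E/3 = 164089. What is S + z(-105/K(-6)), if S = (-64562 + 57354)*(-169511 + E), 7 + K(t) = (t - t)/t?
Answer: 4770082384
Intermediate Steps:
K(t) = -7 (K(t) = -7 + (t - t)/t = -7 + 0/t = -7 + 0 = -7)
E = -492267 (E = -3*164089 = -492267)
S = 4770095824 (S = (-64562 + 57354)*(-169511 - 492267) = -7208*(-661778) = 4770095824)
z(X) = 2*X*(-463 + X) (z(X) = (-463 + X)*(2*X) = 2*X*(-463 + X))
S + z(-105/K(-6)) = 4770095824 + 2*(-105/(-7))*(-463 - 105/(-7)) = 4770095824 + 2*(-105*(-⅐))*(-463 - 105*(-⅐)) = 4770095824 + 2*15*(-463 + 15) = 4770095824 + 2*15*(-448) = 4770095824 - 13440 = 4770082384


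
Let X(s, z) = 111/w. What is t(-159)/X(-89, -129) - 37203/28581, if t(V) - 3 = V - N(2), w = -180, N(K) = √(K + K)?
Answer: 89857123/352499 ≈ 254.91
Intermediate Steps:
N(K) = √2*√K (N(K) = √(2*K) = √2*√K)
X(s, z) = -37/60 (X(s, z) = 111/(-180) = 111*(-1/180) = -37/60)
t(V) = 1 + V (t(V) = 3 + (V - √2*√2) = 3 + (V - 1*2) = 3 + (V - 2) = 3 + (-2 + V) = 1 + V)
t(-159)/X(-89, -129) - 37203/28581 = (1 - 159)/(-37/60) - 37203/28581 = -158*(-60/37) - 37203*1/28581 = 9480/37 - 12401/9527 = 89857123/352499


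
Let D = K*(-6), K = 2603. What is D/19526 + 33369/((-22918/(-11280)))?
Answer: 262474063107/15982031 ≈ 16423.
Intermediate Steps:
D = -15618 (D = 2603*(-6) = -15618)
D/19526 + 33369/((-22918/(-11280))) = -15618/19526 + 33369/((-22918/(-11280))) = -15618*1/19526 + 33369/((-22918*(-1/11280))) = -7809/9763 + 33369/(11459/5640) = -7809/9763 + 33369*(5640/11459) = -7809/9763 + 26885880/1637 = 262474063107/15982031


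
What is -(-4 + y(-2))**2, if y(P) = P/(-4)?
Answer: -49/4 ≈ -12.250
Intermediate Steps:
y(P) = -P/4 (y(P) = P*(-1/4) = -P/4)
-(-4 + y(-2))**2 = -(-4 - 1/4*(-2))**2 = -(-4 + 1/2)**2 = -(-7/2)**2 = -1*49/4 = -49/4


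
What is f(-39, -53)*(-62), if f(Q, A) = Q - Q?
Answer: 0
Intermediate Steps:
f(Q, A) = 0
f(-39, -53)*(-62) = 0*(-62) = 0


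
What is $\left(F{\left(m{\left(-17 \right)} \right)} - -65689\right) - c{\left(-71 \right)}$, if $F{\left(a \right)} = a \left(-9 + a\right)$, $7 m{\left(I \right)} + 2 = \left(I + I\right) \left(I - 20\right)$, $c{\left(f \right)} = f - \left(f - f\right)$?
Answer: $\frac{4720648}{49} \approx 96340.0$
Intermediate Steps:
$c{\left(f \right)} = f$ ($c{\left(f \right)} = f - 0 = f + 0 = f$)
$m{\left(I \right)} = - \frac{2}{7} + \frac{2 I \left(-20 + I\right)}{7}$ ($m{\left(I \right)} = - \frac{2}{7} + \frac{\left(I + I\right) \left(I - 20\right)}{7} = - \frac{2}{7} + \frac{2 I \left(-20 + I\right)}{7}$)
$\left(F{\left(m{\left(-17 \right)} \right)} - -65689\right) - c{\left(-71 \right)} = \left(\left(- \frac{2}{7} - - \frac{680}{7} + \frac{2 \left(-17\right)^{2}}{7}\right) \left(-9 - \left(- \frac{678}{7} - \frac{578}{7}\right)\right) - -65689\right) - -71 = \left(\left(- \frac{2}{7} + \frac{680}{7} + \frac{2}{7} \cdot 289\right) \left(-9 + \left(- \frac{2}{7} + \frac{680}{7} + \frac{2}{7} \cdot 289\right)\right) + 65689\right) + 71 = \left(\left(- \frac{2}{7} + \frac{680}{7} + \frac{578}{7}\right) \left(-9 + \left(- \frac{2}{7} + \frac{680}{7} + \frac{578}{7}\right)\right) + 65689\right) + 71 = \left(\frac{1256 \left(-9 + \frac{1256}{7}\right)}{7} + 65689\right) + 71 = \left(\frac{1256}{7} \cdot \frac{1193}{7} + 65689\right) + 71 = \left(\frac{1498408}{49} + 65689\right) + 71 = \frac{4717169}{49} + 71 = \frac{4720648}{49}$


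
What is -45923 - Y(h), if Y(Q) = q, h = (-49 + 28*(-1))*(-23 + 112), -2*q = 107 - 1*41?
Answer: -45890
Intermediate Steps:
q = -33 (q = -(107 - 1*41)/2 = -(107 - 41)/2 = -½*66 = -33)
h = -6853 (h = (-49 - 28)*89 = -77*89 = -6853)
Y(Q) = -33
-45923 - Y(h) = -45923 - 1*(-33) = -45923 + 33 = -45890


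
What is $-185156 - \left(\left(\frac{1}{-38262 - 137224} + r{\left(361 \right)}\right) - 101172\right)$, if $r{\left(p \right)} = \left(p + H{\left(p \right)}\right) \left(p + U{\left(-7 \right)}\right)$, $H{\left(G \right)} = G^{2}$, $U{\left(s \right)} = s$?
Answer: $- \frac{8132970970231}{175486} \approx -4.6345 \cdot 10^{7}$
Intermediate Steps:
$r{\left(p \right)} = \left(-7 + p\right) \left(p + p^{2}\right)$ ($r{\left(p \right)} = \left(p + p^{2}\right) \left(p - 7\right) = \left(p + p^{2}\right) \left(-7 + p\right) = \left(-7 + p\right) \left(p + p^{2}\right)$)
$-185156 - \left(\left(\frac{1}{-38262 - 137224} + r{\left(361 \right)}\right) - 101172\right) = -185156 - \left(\left(\frac{1}{-38262 - 137224} + 361 \left(-7 + 361^{2} - 2166\right)\right) - 101172\right) = -185156 - \left(\left(\frac{1}{-175486} + 361 \left(-7 + 130321 - 2166\right)\right) - 101172\right) = -185156 - \left(\left(- \frac{1}{175486} + 361 \cdot 128148\right) - 101172\right) = -185156 - \left(\left(- \frac{1}{175486} + 46261428\right) - 101172\right) = -185156 - \left(\frac{8118232954007}{175486} - 101172\right) = -185156 - \frac{8100478684415}{175486} = - \frac{8132970970231}{175486}$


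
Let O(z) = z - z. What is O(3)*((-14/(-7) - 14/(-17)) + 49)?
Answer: 0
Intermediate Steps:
O(z) = 0
O(3)*((-14/(-7) - 14/(-17)) + 49) = 0*((-14/(-7) - 14/(-17)) + 49) = 0*((-14*(-⅐) - 14*(-1/17)) + 49) = 0*((2 + 14/17) + 49) = 0*(48/17 + 49) = 0*(881/17) = 0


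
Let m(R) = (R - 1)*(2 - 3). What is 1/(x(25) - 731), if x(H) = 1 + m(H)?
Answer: -1/754 ≈ -0.0013263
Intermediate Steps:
m(R) = 1 - R (m(R) = (-1 + R)*(-1) = 1 - R)
x(H) = 2 - H (x(H) = 1 + (1 - H) = 2 - H)
1/(x(25) - 731) = 1/((2 - 1*25) - 731) = 1/((2 - 25) - 731) = 1/(-23 - 731) = 1/(-754) = -1/754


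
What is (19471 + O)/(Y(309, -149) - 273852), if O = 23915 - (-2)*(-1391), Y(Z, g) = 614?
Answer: -20302/136619 ≈ -0.14860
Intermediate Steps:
O = 21133 (O = 23915 - 1*2782 = 23915 - 2782 = 21133)
(19471 + O)/(Y(309, -149) - 273852) = (19471 + 21133)/(614 - 273852) = 40604/(-273238) = 40604*(-1/273238) = -20302/136619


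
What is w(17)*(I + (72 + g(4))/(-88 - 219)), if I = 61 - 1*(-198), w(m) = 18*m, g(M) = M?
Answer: 24307722/307 ≈ 79178.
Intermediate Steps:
I = 259 (I = 61 + 198 = 259)
w(17)*(I + (72 + g(4))/(-88 - 219)) = (18*17)*(259 + (72 + 4)/(-88 - 219)) = 306*(259 + 76/(-307)) = 306*(259 + 76*(-1/307)) = 306*(259 - 76/307) = 306*(79437/307) = 24307722/307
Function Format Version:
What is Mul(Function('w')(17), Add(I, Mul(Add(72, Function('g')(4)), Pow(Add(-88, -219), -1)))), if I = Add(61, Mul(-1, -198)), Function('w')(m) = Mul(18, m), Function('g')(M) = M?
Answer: Rational(24307722, 307) ≈ 79178.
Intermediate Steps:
I = 259 (I = Add(61, 198) = 259)
Mul(Function('w')(17), Add(I, Mul(Add(72, Function('g')(4)), Pow(Add(-88, -219), -1)))) = Mul(Mul(18, 17), Add(259, Mul(Add(72, 4), Pow(Add(-88, -219), -1)))) = Mul(306, Add(259, Mul(76, Pow(-307, -1)))) = Mul(306, Add(259, Mul(76, Rational(-1, 307)))) = Mul(306, Add(259, Rational(-76, 307))) = Mul(306, Rational(79437, 307)) = Rational(24307722, 307)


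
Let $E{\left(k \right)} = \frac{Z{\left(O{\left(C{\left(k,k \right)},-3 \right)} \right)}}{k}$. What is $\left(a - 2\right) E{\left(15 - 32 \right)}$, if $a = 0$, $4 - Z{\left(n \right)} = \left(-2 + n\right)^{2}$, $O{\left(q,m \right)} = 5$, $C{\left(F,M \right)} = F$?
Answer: $- \frac{10}{17} \approx -0.58823$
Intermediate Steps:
$Z{\left(n \right)} = 4 - \left(-2 + n\right)^{2}$
$E{\left(k \right)} = - \frac{5}{k}$ ($E{\left(k \right)} = \frac{5 \left(4 - 5\right)}{k} = \frac{5 \left(-1\right)}{k} = - \frac{5}{k}$)
$\left(a - 2\right) E{\left(15 - 32 \right)} = \left(0 - 2\right) \left(- \frac{5}{15 - 32}\right) = \left(0 - 2\right) \left(- \frac{5}{-17}\right) = - 2 \left(\left(-5\right) \left(- \frac{1}{17}\right)\right) = \left(-2\right) \frac{5}{17} = - \frac{10}{17}$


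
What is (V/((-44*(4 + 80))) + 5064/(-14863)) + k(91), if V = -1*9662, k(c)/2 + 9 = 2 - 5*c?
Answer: -25316900495/27466824 ≈ -921.73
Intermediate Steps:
k(c) = -14 - 10*c (k(c) = -18 + 2*(2 - 5*c) = -18 + (4 - 10*c) = -14 - 10*c)
V = -9662
(V/((-44*(4 + 80))) + 5064/(-14863)) + k(91) = (-9662*(-1/(44*(4 + 80))) + 5064/(-14863)) + (-14 - 10*91) = (-9662/((-44*84)) + 5064*(-1/14863)) + (-14 - 910) = (-9662/(-3696) - 5064/14863) - 924 = (-9662*(-1/3696) - 5064/14863) - 924 = (4831/1848 - 5064/14863) - 924 = 62444881/27466824 - 924 = -25316900495/27466824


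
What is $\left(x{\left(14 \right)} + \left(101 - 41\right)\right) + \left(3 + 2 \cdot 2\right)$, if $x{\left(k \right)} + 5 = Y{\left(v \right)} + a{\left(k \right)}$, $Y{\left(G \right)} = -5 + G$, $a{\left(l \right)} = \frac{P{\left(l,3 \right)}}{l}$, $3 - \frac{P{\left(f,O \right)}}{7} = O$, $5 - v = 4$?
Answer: $58$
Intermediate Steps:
$v = 1$ ($v = 5 - 4 = 1$)
$P{\left(f,O \right)} = 21 - 7 O$
$a{\left(l \right)} = 0$ ($a{\left(l \right)} = \frac{21 - 21}{l} = \frac{0}{l} = 0$)
$x{\left(k \right)} = -9$ ($x{\left(k \right)} = -5 + \left(\left(-5 + 1\right) + 0\right) = -5 + \left(-4 + 0\right) = -5 - 4 = -9$)
$\left(x{\left(14 \right)} + \left(101 - 41\right)\right) + \left(3 + 2 \cdot 2\right) = \left(-9 + \left(101 - 41\right)\right) + \left(3 + 2 \cdot 2\right) = \left(-9 + 60\right) + \left(3 + 4\right) = 51 + 7 = 58$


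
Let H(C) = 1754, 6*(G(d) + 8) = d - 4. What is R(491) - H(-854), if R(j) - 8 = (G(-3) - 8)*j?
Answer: -61049/6 ≈ -10175.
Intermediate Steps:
G(d) = -26/3 + d/6 (G(d) = -8 + (d - 4)/6 = -8 + (-4 + d)/6 = -8 + (-2/3 + d/6) = -26/3 + d/6)
R(j) = 8 - 103*j/6 (R(j) = 8 + ((-26/3 + (1/6)*(-3)) - 8)*j = 8 + ((-26/3 - 1/2) - 8)*j = 8 + (-55/6 - 8)*j = 8 - 103*j/6)
R(491) - H(-854) = (8 - 103/6*491) - 1*1754 = (8 - 50573/6) - 1754 = -50525/6 - 1754 = -61049/6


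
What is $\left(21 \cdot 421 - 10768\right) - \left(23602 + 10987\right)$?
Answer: $-36516$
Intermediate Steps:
$\left(21 \cdot 421 - 10768\right) - \left(23602 + 10987\right) = \left(8841 - 10768\right) - 34589 = -1927 - 34589 = -36516$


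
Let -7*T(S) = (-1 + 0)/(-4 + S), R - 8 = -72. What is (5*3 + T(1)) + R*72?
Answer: -96454/21 ≈ -4593.0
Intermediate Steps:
R = -64 (R = 8 - 72 = -64)
T(S) = 1/(7*(-4 + S)) (T(S) = -(-1 + 0)/(7*(-4 + S)) = -(-1)/(7*(-4 + S)) = 1/(7*(-4 + S)))
(5*3 + T(1)) + R*72 = (5*3 + 1/(7*(-4 + 1))) - 64*72 = (15 + (⅐)/(-3)) - 4608 = (15 + (⅐)*(-⅓)) - 4608 = (15 - 1/21) - 4608 = 314/21 - 4608 = -96454/21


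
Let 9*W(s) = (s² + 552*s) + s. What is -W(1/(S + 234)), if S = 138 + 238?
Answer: -337331/3348900 ≈ -0.10073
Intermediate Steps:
S = 376
W(s) = s²/9 + 553*s/9 (W(s) = ((s² + 552*s) + s)/9 = (s² + 553*s)/9 = s²/9 + 553*s/9)
-W(1/(S + 234)) = -(553 + 1/(376 + 234))/(9*(376 + 234)) = -(553 + 1/610)/(9*610) = -337331/(9*610*610) = -1*337331/3348900 = -337331/3348900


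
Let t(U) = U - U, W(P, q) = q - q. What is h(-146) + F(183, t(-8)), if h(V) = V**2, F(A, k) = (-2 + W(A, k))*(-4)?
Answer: 21324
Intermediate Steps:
W(P, q) = 0
t(U) = 0
F(A, k) = 8 (F(A, k) = (-2 + 0)*(-4) = -2*(-4) = 8)
h(-146) + F(183, t(-8)) = (-146)**2 + 8 = 21316 + 8 = 21324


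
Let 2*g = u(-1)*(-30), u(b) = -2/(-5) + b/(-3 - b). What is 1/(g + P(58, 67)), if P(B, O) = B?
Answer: 2/89 ≈ 0.022472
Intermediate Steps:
u(b) = 2/5 + b/(-3 - b) (u(b) = -2*(-1/5) + b/(-3 - b) = 2/5 + b/(-3 - b))
g = -27/2 (g = ((3*(2 - 1*(-1))/(5*(3 - 1)))*(-30))/2 = (((3/5)*(2 + 1)/2)*(-30))/2 = (((3/5)*(1/2)*3)*(-30))/2 = ((9/10)*(-30))/2 = (1/2)*(-27) = -27/2 ≈ -13.500)
1/(g + P(58, 67)) = 1/(-27/2 + 58) = 1/(89/2) = 2/89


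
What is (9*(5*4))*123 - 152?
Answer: 21988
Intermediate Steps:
(9*(5*4))*123 - 152 = (9*20)*123 - 152 = 180*123 - 152 = 22140 - 152 = 21988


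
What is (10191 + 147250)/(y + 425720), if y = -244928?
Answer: 157441/180792 ≈ 0.87084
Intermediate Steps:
(10191 + 147250)/(y + 425720) = (10191 + 147250)/(-244928 + 425720) = 157441/180792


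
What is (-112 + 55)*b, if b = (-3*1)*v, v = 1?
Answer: 171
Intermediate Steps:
b = -3 (b = -3*1*1 = -3*1 = -3)
(-112 + 55)*b = (-112 + 55)*(-3) = -57*(-3) = 171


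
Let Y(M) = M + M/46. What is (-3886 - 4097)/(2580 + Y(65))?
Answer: -367218/121735 ≈ -3.0165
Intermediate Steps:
Y(M) = 47*M/46 (Y(M) = M + M*(1/46) = M + M/46 = 47*M/46)
(-3886 - 4097)/(2580 + Y(65)) = (-3886 - 4097)/(2580 + (47/46)*65) = -7983/(2580 + 3055/46) = -7983/121735/46 = -7983*46/121735 = -367218/121735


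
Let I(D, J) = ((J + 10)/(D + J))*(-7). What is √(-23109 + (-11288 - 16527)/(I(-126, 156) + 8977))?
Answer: 3*I*√46162174139726/134074 ≈ 152.03*I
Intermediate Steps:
I(D, J) = -7*(10 + J)/(D + J) (I(D, J) = ((10 + J)/(D + J))*(-7) = -7*(10 + J)/(D + J))
√(-23109 + (-11288 - 16527)/(I(-126, 156) + 8977)) = √(-23109 + (-11288 - 16527)/(7*(-10 - 1*156)/(-126 + 156) + 8977)) = √(-23109 - 27815/(7*(-10 - 156)/30 + 8977)) = √(-23109 - 27815/(7*(1/30)*(-166) + 8977)) = √(-23109 - 27815/(-581/15 + 8977)) = √(-23109 - 27815/134074/15) = √(-23109 - 27815*15/134074) = √(-23109 - 417225/134074) = √(-3098733291/134074) = 3*I*√46162174139726/134074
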